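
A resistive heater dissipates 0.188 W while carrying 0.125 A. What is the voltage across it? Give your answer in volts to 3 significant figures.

From P = V I = I²R = V²/R, with the two given quantities we get V = P / I.
V = 0.188 / 0.1250 = 1.504 V

1.50 V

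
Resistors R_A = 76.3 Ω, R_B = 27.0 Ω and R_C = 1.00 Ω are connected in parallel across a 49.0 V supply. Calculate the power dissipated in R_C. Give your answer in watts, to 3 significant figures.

2400 W

The supply voltage appears across each parallel branch — just use P = V²/R_C.
P_R_C = V² / R_C = (49.0)² / 1.00 Ω = 2401 W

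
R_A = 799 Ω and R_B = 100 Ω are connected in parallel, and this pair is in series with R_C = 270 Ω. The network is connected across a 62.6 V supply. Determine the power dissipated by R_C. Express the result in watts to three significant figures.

First find R_p for the parallel pair, then treat R_p + R_C as a series loop.
R_p = (799×100)/(799+100) = 88.88 Ω
R_total = R_p + 270 = 88.88 + 270 = 358.9 Ω
I = V / R_total = 62.6 / 358.9 = 0.1744 A
R_C carries the full series current, so P = I²R.
P_R_C = (0.1744)² × 270 = 8.215 W

8.22 W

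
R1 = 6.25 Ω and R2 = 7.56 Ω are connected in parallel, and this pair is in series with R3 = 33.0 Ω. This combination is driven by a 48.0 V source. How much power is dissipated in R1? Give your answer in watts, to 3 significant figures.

3.25 W

Collapse the R1‖R2 pair into one equivalent R_p; then R_p and R3 form a series string.
R_p = (6.25×7.56)/(6.25+7.56) = 3.421 Ω
R_total = R_p + 33.0 = 3.421 + 33.0 = 36.42 Ω
I = V / R_total = 48.0 / 36.42 = 1.318 A
Voltage across the parallel pair: V_p = I × R_p = 1.318 × 3.421 = 4.509 V
R1 has V_p across it, so P = V_p²/R1.
P_R1 = (4.509)² / 6.25 = 3.253 W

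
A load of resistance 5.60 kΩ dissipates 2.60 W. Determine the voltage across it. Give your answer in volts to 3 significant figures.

Inverting the appropriate power form: V = √(P R).
V = √(2.60 × 5600) = 120.7 V

121 V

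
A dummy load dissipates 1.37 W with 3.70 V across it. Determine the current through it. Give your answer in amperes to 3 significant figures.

The two known quantities fix the third via I = P / V.
I = 1.37 / 3.70 = 0.3703 A

0.370 A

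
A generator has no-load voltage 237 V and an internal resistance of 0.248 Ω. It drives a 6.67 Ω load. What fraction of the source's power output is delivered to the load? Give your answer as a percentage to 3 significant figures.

Both r and R carry the same current, so the power split is just the resistance split: η = R/(R+r).
η = R / (R + r) = 6.67 / (6.67 + 0.248) = 0.9642

96.4 %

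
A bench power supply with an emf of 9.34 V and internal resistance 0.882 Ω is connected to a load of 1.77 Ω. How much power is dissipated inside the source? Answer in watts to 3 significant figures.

The source's internal resistance is just another series element carrying I; its dissipation is I²r.
I = ε / (r + R) = 9.34 / (0.882 + 1.77) = 3.522 A
P_int = I² r = (3.522)² × 0.882 = 10.94 W

10.9 W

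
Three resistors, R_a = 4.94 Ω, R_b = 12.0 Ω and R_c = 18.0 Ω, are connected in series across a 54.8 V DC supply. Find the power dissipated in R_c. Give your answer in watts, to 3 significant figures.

Every series element carries the same I. Get I from the total resistance, then P = I² × R_c.
R_total = 4.94 + 12.0 + 18.0 = 34.94 Ω
I = V / R_total = 54.8 / 34.94 = 1.568 A
P_R_c = I² × R_c = (1.568)² × 18.0 = 44.28 W

44.3 W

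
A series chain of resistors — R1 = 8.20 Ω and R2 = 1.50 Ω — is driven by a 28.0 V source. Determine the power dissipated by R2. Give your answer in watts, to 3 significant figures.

The current is common to all series resistors; compute it, then apply P = I²R for the target.
R_total = 8.20 + 1.50 = 9.700 Ω
I = V / R_total = 28.0 / 9.700 = 2.887 A
P_R2 = I² × R2 = (2.887)² × 1.50 = 12.50 W

12.5 W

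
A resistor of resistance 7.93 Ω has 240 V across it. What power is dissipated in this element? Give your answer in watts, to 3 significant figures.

7260 W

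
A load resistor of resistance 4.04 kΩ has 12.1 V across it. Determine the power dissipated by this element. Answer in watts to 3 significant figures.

Voltage and resistance are given, so P = V²/R is the one-step route.
P = (12.1 V)² / 4040 Ω = 0.03624 W

0.0362 W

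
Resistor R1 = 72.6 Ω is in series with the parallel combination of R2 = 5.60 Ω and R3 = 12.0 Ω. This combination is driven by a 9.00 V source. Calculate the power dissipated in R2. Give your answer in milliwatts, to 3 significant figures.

36.1 mW

First combine the parallel branches into one equivalent R_p, then R1 + R_p is a series pair.
R_p = (5.60×12.0)/(5.60+12.0) = 3.818 Ω
R_total = 72.6 + 3.818 = 76.42 Ω
I = V / R_total = 9.00 / 76.42 = 0.1178 A
Voltage across the parallel pair: V_p = I × R_p = 0.1178 × 3.818 = 0.4497 V
R2 is across V_p, so use P = V²/R for that branch.
P_R2 = (0.4497)² / 5.60 = 0.03611 W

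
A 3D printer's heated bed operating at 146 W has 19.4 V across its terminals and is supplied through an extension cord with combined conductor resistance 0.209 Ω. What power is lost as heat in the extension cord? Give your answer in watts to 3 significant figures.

Only the current and the line resistance are needed for the I²R loss.
I = P / V = 146 / 19.4 = 7.526 A through the extension cord.
P_line = I² R_line = (7.526)² × 0.209 = 11.84 W

11.8 W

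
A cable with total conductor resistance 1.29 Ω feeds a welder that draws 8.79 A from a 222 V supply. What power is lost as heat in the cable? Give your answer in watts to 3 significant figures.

The cable and load are in series, so the same current flows in both; the loss is I²R_line.
The cable carries the full 8.79 A.
P_line = I² R_line = (8.790)² × 1.29 = 99.67 W

99.7 W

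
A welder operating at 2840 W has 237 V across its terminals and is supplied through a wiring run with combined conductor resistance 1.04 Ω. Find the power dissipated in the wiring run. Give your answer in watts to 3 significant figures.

149 W

The wiring run and load are in series, so the same current flows in both; the loss is I²R_line.
I = P / V = 2840 / 237 = 11.98 A through the wiring run.
P_line = I² R_line = (11.98)² × 1.04 = 149.3 W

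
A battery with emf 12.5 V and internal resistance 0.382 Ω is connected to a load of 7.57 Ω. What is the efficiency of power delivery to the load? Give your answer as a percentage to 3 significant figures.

η = P_load/(P_load+P_int) = I²R/(I²R+I²r) = R/(R+r) — the I² cancels for series elements.
η = R / (R + r) = 7.57 / (7.57 + 0.382) = 0.9520

95.2 %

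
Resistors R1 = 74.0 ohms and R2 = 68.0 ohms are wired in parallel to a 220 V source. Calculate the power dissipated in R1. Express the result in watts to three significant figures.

654 W

Parallel branches share the same voltage; P = V²/R gives the branch power in one step.
P_R1 = V² / R1 = (220)² / 74.0 Ω = 654.1 W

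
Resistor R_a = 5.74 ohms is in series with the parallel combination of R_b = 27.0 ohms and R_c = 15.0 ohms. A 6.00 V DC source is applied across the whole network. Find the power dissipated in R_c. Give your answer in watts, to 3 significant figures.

0.943 W

First combine the parallel branches into one equivalent R_p, then R_a + R_p is a series pair.
R_p = (27.0×15.0)/(27.0+15.0) = 9.643 Ω
R_total = 5.74 + 9.643 = 15.38 Ω
I = V / R_total = 6.00 / 15.38 = 0.3900 A
Voltage across the parallel pair: V_p = I × R_p = 0.3900 × 9.643 = 3.761 V
With V_p across R_c, its power is V_p²/R_c.
P_R_c = (3.761)² / 15.0 = 0.9431 W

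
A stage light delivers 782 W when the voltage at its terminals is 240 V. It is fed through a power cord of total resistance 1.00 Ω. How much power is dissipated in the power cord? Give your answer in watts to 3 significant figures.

10.6 W

Only the current and the line resistance are needed for the I²R loss.
I = P / V = 782 / 240 = 3.258 A through the power cord.
P_line = I² R_line = (3.258)² × 1.00 = 10.62 W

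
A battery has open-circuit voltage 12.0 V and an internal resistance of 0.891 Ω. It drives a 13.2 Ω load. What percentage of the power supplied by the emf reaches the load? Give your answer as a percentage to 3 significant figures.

Efficiency is P_load / P_total. With a series r and R sharing the same I, P = I²R for each, so η = R/(R+r).
η = R / (R + r) = 13.2 / (13.2 + 0.891) = 0.9368

93.7 %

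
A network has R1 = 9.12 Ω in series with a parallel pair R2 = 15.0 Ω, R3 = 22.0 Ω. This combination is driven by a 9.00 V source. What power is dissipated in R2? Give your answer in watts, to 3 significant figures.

Reduce the parallel pair to R_p first; the network is then a simple series string.
R_p = (15.0×22.0)/(15.0+22.0) = 8.919 Ω
R_total = 9.12 + 8.919 = 18.04 Ω
I = V / R_total = 9.00 / 18.04 = 0.4989 A
Voltage across the parallel pair: V_p = I × R_p = 0.4989 × 8.919 = 4.450 V
R2 sees V_p directly, so P = V_p² / R2.
P_R2 = (4.450)² / 15.0 = 1.320 W

1.32 W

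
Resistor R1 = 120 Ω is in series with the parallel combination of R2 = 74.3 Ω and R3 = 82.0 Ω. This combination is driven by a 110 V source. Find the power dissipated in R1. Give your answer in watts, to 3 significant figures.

Replace R2 and R3 with their parallel equivalent so the circuit becomes R1 in series with R_p.
R_p = (74.3×82.0)/(74.3+82.0) = 38.98 Ω
R_total = 120 + 38.98 = 159.0 Ω
I = V / R_total = 110 / 159.0 = 0.6919 A
R1 is in the main series path, so its power is I²R1.
P_R1 = (0.6919)² × 120 = 57.45 W

57.4 W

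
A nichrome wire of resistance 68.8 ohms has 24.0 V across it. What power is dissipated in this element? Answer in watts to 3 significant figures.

8.37 W

Voltage and resistance are given, so P = V²/R is the one-step route.
P = (24.0 V)² / 68.8 Ω = 8.372 W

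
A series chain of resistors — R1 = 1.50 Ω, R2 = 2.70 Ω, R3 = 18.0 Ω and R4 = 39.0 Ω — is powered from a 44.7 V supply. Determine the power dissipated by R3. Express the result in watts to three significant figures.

Series elements share the same current, so find I first, then use P = I²R.
R_total = 1.50 + 2.70 + 18.0 + 39.0 = 61.20 Ω
I = V / R_total = 44.7 / 61.20 = 0.7304 A
P_R3 = I² × R3 = (0.7304)² × 18.0 = 9.603 W

9.60 W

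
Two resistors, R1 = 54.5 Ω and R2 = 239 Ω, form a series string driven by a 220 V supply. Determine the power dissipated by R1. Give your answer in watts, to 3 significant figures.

30.6 W

Series elements share the same current, so find I first, then use P = I²R.
R_total = 54.5 + 239 = 293.5 Ω
I = V / R_total = 220 / 293.5 = 0.7496 A
P_R1 = I² × R1 = (0.7496)² × 54.5 = 30.62 W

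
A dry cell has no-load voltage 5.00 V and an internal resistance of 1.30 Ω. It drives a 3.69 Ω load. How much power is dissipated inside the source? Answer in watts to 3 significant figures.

1.31 W

r is in series with the load, so it carries the full circuit current — the loss in it is I²r.
I = ε / (r + R) = 5.00 / (1.30 + 3.69) = 1.002 A
P_int = I² r = (1.002)² × 1.30 = 1.305 W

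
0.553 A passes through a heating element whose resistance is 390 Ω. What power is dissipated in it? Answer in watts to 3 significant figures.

119 W

The current through and the resistance of the element are both given; use P = I²R.
P = (0.5530 A)² × 390 Ω = 119.3 W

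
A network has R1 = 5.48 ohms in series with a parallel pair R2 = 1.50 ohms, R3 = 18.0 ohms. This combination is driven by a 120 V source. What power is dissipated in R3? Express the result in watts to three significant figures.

First combine the parallel branches into one equivalent R_p, then R1 + R_p is a series pair.
R_p = (1.50×18.0)/(1.50+18.0) = 1.385 Ω
R_total = 5.48 + 1.385 = 6.865 Ω
I = V / R_total = 120 / 6.865 = 17.48 A
Voltage across the parallel pair: V_p = I × R_p = 17.48 × 1.385 = 24.20 V
R3 sees V_p directly, so P = V_p² / R3.
P_R3 = (24.20)² / 18.0 = 32.55 W

32.5 W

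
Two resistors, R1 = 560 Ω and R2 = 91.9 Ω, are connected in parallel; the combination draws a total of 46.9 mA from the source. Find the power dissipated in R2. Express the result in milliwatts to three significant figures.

149 mW

We need the common branch voltage; get it from I_total × R_eq, then P = V²/R for the branch.
1/R_eq = 1/560 + 1/91.9 ⇒ R_eq = 78.94 Ω
V = I_total × R_eq = 0.04690 × 78.94 = 3.703 V
P_R2 = V² / R2 = (3.703)² / 91.9 = 0.1492 W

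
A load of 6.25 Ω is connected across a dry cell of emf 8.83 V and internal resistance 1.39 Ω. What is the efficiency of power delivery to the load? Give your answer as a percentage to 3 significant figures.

Efficiency is P_load / P_total. With a series r and R sharing the same I, P = I²R for each, so η = R/(R+r).
η = R / (R + r) = 6.25 / (6.25 + 1.39) = 0.8181

81.8 %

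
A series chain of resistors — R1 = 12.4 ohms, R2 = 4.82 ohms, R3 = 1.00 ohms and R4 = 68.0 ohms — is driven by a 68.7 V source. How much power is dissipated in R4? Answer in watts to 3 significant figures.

Every series element carries the same I. Get I from the total resistance, then P = I² × R4.
R_total = 12.4 + 4.82 + 1.00 + 68.0 = 86.22 Ω
I = V / R_total = 68.7 / 86.22 = 0.7968 A
P_R4 = I² × R4 = (0.7968)² × 68.0 = 43.17 W

43.2 W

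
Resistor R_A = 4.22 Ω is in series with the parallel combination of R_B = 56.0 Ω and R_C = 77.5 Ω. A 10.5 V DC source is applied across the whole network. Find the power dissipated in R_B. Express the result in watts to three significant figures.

Collapse R_B‖R_C to a single equivalent, reducing the network to two series elements.
R_p = (56.0×77.5)/(56.0+77.5) = 32.51 Ω
R_total = 4.22 + 32.51 = 36.73 Ω
I = V / R_total = 10.5 / 36.73 = 0.2859 A
Voltage across the parallel pair: V_p = I × R_p = 0.2859 × 32.51 = 9.294 V
With V_p across R_B, its power is V_p²/R_B.
P_R_B = (9.294)² / 56.0 = 1.542 W

1.54 W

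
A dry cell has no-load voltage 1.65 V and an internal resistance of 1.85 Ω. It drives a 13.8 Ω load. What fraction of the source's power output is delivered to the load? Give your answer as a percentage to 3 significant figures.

η = P_load/(P_load+P_int) = I²R/(I²R+I²r) = R/(R+r) — the I² cancels for series elements.
η = R / (R + r) = 13.8 / (13.8 + 1.85) = 0.8818

88.2 %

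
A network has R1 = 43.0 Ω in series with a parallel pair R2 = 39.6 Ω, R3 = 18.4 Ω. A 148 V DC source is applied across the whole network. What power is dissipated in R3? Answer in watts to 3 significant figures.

60.9 W

Collapse R2‖R3 to a single equivalent, reducing the network to two series elements.
R_p = (39.6×18.4)/(39.6+18.4) = 12.56 Ω
R_total = 43.0 + 12.56 = 55.56 Ω
I = V / R_total = 148 / 55.56 = 2.664 A
Voltage across the parallel pair: V_p = I × R_p = 2.664 × 12.56 = 33.46 V
R3 sees V_p directly, so P = V_p² / R3.
P_R3 = (33.46)² / 18.4 = 60.86 W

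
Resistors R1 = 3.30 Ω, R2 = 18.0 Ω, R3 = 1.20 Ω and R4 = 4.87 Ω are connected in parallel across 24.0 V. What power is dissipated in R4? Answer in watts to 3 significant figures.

Parallel branches share the same voltage; P = V²/R gives the branch power in one step.
P_R4 = V² / R4 = (24.0)² / 4.87 Ω = 118.3 W

118 W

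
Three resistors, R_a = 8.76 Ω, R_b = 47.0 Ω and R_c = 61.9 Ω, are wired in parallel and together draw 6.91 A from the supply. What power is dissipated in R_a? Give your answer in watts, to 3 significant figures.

237 W

We need the common branch voltage; get it from I_total × R_eq, then P = V²/R for the branch.
1/R_eq = 1/8.76 + 1/47.0 + 1/61.9 ⇒ R_eq = 6.597 Ω
V = I_total × R_eq = 6.910 × 6.597 = 45.58 V
P_R_a = V² / R_a = (45.58)² / 8.76 = 237.2 W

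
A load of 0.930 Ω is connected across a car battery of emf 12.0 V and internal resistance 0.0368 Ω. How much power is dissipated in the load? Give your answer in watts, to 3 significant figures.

143 W

With r and R in series, I = ε/(r+R); the load dissipates I²R.
I = ε / (r + R) = 12.0 / (0.0368 + 0.930) = 12.41 A
P_load = I² R = (12.41)² × 0.930 = 143.3 W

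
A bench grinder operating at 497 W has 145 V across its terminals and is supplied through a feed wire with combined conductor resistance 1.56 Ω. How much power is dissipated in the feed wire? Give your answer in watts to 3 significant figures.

18.3 W

Only the current and the line resistance are needed for the I²R loss.
I = P / V = 497 / 145 = 3.428 A through the feed wire.
P_line = I² R_line = (3.428)² × 1.56 = 18.33 W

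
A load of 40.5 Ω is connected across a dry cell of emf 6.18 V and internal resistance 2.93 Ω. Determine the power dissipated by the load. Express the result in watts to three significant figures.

Load and internal resistance form a series loop — compute the loop current, then the load power via I²R.
I = ε / (r + R) = 6.18 / (2.93 + 40.5) = 0.1423 A
P_load = I² R = (0.1423)² × 40.5 = 0.8201 W

0.820 W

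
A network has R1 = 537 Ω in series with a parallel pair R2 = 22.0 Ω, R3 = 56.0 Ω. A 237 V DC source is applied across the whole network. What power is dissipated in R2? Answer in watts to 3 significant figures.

Collapse R2‖R3 to a single equivalent, reducing the network to two series elements.
R_p = (22.0×56.0)/(22.0+56.0) = 15.79 Ω
R_total = 537 + 15.79 = 552.8 Ω
I = V / R_total = 237 / 552.8 = 0.4287 A
Voltage across the parallel pair: V_p = I × R_p = 0.4287 × 15.79 = 6.772 V
R2 is across V_p, so use P = V²/R for that branch.
P_R2 = (6.772)² / 22.0 = 2.084 W

2.08 W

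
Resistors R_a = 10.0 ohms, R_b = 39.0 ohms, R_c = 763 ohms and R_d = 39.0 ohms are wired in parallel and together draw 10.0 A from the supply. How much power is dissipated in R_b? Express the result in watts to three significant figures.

110 W

Parallel branches share V, not I — compute V via R_eq, then use V²/R for the target branch.
1/R_eq = 1/10.0 + 1/39.0 + 1/763 + 1/39.0 ⇒ R_eq = 6.553 Ω
V = I_total × R_eq = 10.00 × 6.553 = 65.53 V
P_R_b = V² / R_b = (65.53)² / 39.0 = 110.1 W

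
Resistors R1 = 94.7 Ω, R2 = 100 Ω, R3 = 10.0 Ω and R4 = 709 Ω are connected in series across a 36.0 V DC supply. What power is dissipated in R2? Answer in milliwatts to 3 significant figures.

155 mW

In a series string the same current flows through every resistor — find that current, then P = I²R for the one we want.
R_total = 94.7 + 100 + 10.0 + 709 = 913.7 Ω
I = V / R_total = 36.0 / 913.7 = 0.03940 A
P_R2 = I² × R2 = (0.03940)² × 100 = 0.1552 W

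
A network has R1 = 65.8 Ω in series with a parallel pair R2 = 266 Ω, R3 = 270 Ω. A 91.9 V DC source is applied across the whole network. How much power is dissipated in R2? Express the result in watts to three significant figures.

Collapse R2‖R3 to a single equivalent, reducing the network to two series elements.
R_p = (266×270)/(266+270) = 134.0 Ω
R_total = 65.8 + 134.0 = 199.8 Ω
I = V / R_total = 91.9 / 199.8 = 0.4600 A
Voltage across the parallel pair: V_p = I × R_p = 0.4600 × 134.0 = 61.63 V
R2 sees V_p directly, so P = V_p² / R2.
P_R2 = (61.63)² / 266 = 14.28 W

14.3 W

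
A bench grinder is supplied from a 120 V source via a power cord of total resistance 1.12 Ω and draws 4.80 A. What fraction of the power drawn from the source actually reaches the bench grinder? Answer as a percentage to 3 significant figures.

95.5 %

The power cord carries the full 4.80 A.
P_line = I² R_line = (4.800)² × 1.12 = 25.80 W
P_source = V I = 120 × 4.800 = 576.0 W; P_load = 550.2 W
η = P_load / P_source = 550.2 / 576.0 = 0.9552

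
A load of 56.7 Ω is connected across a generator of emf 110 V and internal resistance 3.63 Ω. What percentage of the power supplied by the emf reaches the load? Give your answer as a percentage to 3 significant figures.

94.0 %

Both r and R carry the same current, so the power split is just the resistance split: η = R/(R+r).
η = R / (R + r) = 56.7 / (56.7 + 3.63) = 0.9398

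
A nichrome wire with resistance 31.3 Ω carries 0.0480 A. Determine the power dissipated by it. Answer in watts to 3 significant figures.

With I and R stated, P = I²R applies in one step.
P = (0.04800 A)² × 31.3 Ω = 0.07212 W

0.0721 W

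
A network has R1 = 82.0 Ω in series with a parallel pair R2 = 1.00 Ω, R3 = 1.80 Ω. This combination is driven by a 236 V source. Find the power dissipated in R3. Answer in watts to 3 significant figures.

1.87 W

First combine the parallel branches into one equivalent R_p, then R1 + R_p is a series pair.
R_p = (1.00×1.80)/(1.00+1.80) = 0.6429 Ω
R_total = 82.0 + 0.6429 = 82.64 Ω
I = V / R_total = 236 / 82.64 = 2.856 A
Voltage across the parallel pair: V_p = I × R_p = 2.856 × 0.6429 = 1.836 V
With V_p across R3, its power is V_p²/R3.
P_R3 = (1.836)² / 1.80 = 1.872 W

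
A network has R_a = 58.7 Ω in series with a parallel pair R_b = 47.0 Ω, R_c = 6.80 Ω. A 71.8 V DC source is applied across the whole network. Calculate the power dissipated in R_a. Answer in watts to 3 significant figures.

Replace R_b and R_c with their parallel equivalent so the circuit becomes R_a in series with R_p.
R_p = (47.0×6.80)/(47.0+6.80) = 5.941 Ω
R_total = 58.7 + 5.941 = 64.64 Ω
I = V / R_total = 71.8 / 64.64 = 1.111 A
All the current flows through R_a; use P = I²R.
P_R_a = (1.111)² × 58.7 = 72.42 W

72.4 W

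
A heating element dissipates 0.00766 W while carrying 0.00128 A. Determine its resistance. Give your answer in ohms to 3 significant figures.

4680 Ω

Rearranging the power relation for the two known quantities gives R = P / I².
R = 0.00766 / (0.001280)² = 4675 Ω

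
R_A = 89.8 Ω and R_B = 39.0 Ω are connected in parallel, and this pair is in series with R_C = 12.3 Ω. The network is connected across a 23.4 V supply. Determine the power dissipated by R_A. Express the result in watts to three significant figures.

2.89 W

Combine R_A and R_B into their parallel equivalent first, reducing the network to two series resistors.
R_p = (89.8×39.0)/(89.8+39.0) = 27.19 Ω
R_total = R_p + 12.3 = 27.19 + 12.3 = 39.49 Ω
I = V / R_total = 23.4 / 39.49 = 0.5925 A
Voltage across the parallel pair: V_p = I × R_p = 0.5925 × 27.19 = 16.11 V
R_A sits across V_p; its power is V_p²/R.
P_R_A = (16.11)² / 89.8 = 2.891 W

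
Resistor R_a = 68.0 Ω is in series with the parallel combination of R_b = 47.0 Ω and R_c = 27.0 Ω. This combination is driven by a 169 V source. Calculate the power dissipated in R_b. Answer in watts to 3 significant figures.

24.6 W

Replace R_b and R_c with their parallel equivalent so the circuit becomes R_a in series with R_p.
R_p = (47.0×27.0)/(47.0+27.0) = 17.15 Ω
R_total = 68.0 + 17.15 = 85.15 Ω
I = V / R_total = 169 / 85.15 = 1.985 A
Voltage across the parallel pair: V_p = I × R_p = 1.985 × 17.15 = 34.04 V
R_b sees V_p directly, so P = V_p² / R_b.
P_R_b = (34.04)² / 47.0 = 24.65 W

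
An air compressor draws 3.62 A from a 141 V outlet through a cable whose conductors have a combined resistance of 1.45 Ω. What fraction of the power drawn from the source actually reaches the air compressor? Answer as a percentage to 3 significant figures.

The cable carries the full 3.62 A.
P_line = I² R_line = (3.620)² × 1.45 = 19.00 W
P_source = V I = 141 × 3.620 = 510.4 W; P_load = 491.4 W
η = P_load / P_source = 491.4 / 510.4 = 0.9628

96.3 %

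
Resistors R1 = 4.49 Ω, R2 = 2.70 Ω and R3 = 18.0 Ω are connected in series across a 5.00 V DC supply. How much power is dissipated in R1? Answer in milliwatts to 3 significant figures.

177 mW

The current is common to all series resistors; compute it, then apply P = I²R for the target.
R_total = 4.49 + 2.70 + 18.0 = 25.19 Ω
I = V / R_total = 5.00 / 25.19 = 0.1985 A
P_R1 = I² × R1 = (0.1985)² × 4.49 = 0.1769 W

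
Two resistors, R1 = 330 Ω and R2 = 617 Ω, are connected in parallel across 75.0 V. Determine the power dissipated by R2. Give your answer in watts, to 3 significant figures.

The supply voltage appears across each parallel branch — just use P = V²/R2.
P_R2 = V² / R2 = (75.0)² / 617 Ω = 9.117 W

9.12 W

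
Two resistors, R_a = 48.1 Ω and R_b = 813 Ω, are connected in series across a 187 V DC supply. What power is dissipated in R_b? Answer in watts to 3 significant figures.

38.3 W

Series elements share the same current, so find I first, then use P = I²R.
R_total = 48.1 + 813 = 861.1 Ω
I = V / R_total = 187 / 861.1 = 0.2172 A
P_R_b = I² × R_b = (0.2172)² × 813 = 38.34 W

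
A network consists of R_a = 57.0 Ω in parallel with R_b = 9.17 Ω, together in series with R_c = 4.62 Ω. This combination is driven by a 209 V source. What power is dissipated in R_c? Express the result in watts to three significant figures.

Combine R_a and R_b into their parallel equivalent first, reducing the network to two series resistors.
R_p = (57.0×9.17)/(57.0+9.17) = 7.899 Ω
R_total = R_p + 4.62 = 7.899 + 4.62 = 12.52 Ω
I = V / R_total = 209 / 12.52 = 16.69 A
All the supply current flows through R_c; use P = I²R_c.
P_R_c = (16.69)² × 4.62 = 1288 W

1290 W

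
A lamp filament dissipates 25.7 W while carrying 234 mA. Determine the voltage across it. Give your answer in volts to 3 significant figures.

110 V

Inverting the appropriate power form: V = P / I.
V = 25.7 / 0.2340 = 109.8 V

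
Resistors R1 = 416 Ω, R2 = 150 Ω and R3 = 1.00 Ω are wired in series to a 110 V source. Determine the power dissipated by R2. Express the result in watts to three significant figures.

5.65 W

Since the resistors are in series they all carry the loop current I = V/R_total; the power in any one is I²R.
R_total = 416 + 150 + 1.00 = 567.0 Ω
I = V / R_total = 110 / 567.0 = 0.1940 A
P_R2 = I² × R2 = (0.1940)² × 150 = 5.646 W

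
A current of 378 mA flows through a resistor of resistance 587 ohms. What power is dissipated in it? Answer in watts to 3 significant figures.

Knowing I and R, the power is just I²R — no need to find V first.
P = (0.3780 A)² × 587 Ω = 83.87 W

83.9 W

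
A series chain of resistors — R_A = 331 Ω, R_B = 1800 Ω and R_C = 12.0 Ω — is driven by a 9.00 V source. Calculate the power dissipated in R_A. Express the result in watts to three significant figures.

Series elements share the same current, so find I first, then use P = I²R.
R_total = 331 + 1800 + 12.0 = 2143 Ω
I = V / R_total = 9.00 / 2143 = 0.004200 A
P_R_A = I² × R_A = (0.004200)² × 331 = 0.005838 W

0.00584 W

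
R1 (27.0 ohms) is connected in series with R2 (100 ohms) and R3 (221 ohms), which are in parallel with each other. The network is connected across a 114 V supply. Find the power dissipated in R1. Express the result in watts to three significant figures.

First combine the parallel branches into one equivalent R_p, then R1 + R_p is a series pair.
R_p = (100×221)/(100+221) = 68.85 Ω
R_total = 27.0 + 68.85 = 95.85 Ω
I = V / R_total = 114 / 95.85 = 1.189 A
R1 is in the main series path, so its power is I²R1.
P_R1 = (1.189)² × 27.0 = 38.20 W

38.2 W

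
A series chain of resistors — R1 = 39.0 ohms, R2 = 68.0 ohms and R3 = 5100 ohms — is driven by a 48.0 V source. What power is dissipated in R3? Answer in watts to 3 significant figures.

0.433 W

In a series string the same current flows through every resistor — find that current, then P = I²R for the one we want.
R_total = 39.0 + 68.0 + 5100 = 5207 Ω
I = V / R_total = 48.0 / 5207 = 0.009218 A
P_R3 = I² × R3 = (0.009218)² × 5100 = 0.4334 W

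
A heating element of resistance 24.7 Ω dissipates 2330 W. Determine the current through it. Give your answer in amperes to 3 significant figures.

9.71 A

Inverting the appropriate power form: I = √(P / R).
I = √(2330 / 24.7) = 9.712 A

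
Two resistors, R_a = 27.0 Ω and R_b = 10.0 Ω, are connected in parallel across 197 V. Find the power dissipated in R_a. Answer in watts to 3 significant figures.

R_a sits directly across the source, so P = V²/R with V = 197 V.
P_R_a = V² / R_a = (197)² / 27.0 Ω = 1437 W

1440 W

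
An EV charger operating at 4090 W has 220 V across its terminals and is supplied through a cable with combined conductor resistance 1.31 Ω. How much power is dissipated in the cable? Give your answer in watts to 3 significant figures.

Only the current and the line resistance are needed for the I²R loss.
I = P / V = 4090 / 220 = 18.59 A through the cable.
P_line = I² R_line = (18.59)² × 1.31 = 452.8 W

453 W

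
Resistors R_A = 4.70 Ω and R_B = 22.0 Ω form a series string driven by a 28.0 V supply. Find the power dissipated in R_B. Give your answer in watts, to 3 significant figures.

24.2 W

Series elements share the same current, so find I first, then use P = I²R.
R_total = 4.70 + 22.0 = 26.70 Ω
I = V / R_total = 28.0 / 26.70 = 1.049 A
P_R_B = I² × R_B = (1.049)² × 22.0 = 24.19 W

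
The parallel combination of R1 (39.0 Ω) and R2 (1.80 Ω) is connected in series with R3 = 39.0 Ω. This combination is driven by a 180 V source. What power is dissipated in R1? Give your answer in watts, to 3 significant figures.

Reduce the parallel combination to a single R_p; the circuit then becomes R_p in series with the remaining resistor.
R_p = (39.0×1.80)/(39.0+1.80) = 1.721 Ω
R_total = R_p + 39.0 = 1.721 + 39.0 = 40.72 Ω
I = V / R_total = 180 / 40.72 = 4.420 A
Voltage across the parallel pair: V_p = I × R_p = 4.420 × 1.721 = 7.606 V
R1 sits across V_p; its power is V_p²/R.
P_R1 = (7.606)² / 39.0 = 1.483 W

1.48 W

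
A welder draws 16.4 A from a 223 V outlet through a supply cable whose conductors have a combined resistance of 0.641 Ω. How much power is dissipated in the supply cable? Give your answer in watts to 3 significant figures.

Only the current and the line resistance are needed for the I²R loss.
The supply cable carries the full 16.4 A.
P_line = I² R_line = (16.40)² × 0.641 = 172.4 W

172 W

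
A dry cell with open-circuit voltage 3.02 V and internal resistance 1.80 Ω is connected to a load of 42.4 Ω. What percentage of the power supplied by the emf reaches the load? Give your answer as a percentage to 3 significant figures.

95.9 %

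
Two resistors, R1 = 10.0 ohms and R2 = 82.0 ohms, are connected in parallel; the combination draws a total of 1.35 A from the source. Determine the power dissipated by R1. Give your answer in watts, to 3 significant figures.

14.5 W

We need the common branch voltage; get it from I_total × R_eq, then P = V²/R for the branch.
1/R_eq = 1/10.0 + 1/82.0 ⇒ R_eq = 8.913 Ω
V = I_total × R_eq = 1.350 × 8.913 = 12.03 V
P_R1 = V² / R1 = (12.03)² / 10.0 = 14.48 W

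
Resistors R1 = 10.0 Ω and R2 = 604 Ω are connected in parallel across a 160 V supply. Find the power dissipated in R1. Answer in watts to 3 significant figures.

R1 sits directly across the source, so P = V²/R with V = 160 V.
P_R1 = V² / R1 = (160)² / 10.0 Ω = 2560 W

2560 W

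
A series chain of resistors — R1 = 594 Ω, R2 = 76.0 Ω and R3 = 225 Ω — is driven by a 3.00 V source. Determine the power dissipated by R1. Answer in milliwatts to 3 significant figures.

6.67 mW

The current is common to all series resistors; compute it, then apply P = I²R for the target.
R_total = 594 + 76.0 + 225 = 895.0 Ω
I = V / R_total = 3.00 / 895.0 = 0.003352 A
P_R1 = I² × R1 = (0.003352)² × 594 = 0.006674 W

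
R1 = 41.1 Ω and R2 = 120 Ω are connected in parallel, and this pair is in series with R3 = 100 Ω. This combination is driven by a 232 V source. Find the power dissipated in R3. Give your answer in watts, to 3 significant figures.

315 W

Collapse the R1‖R2 pair into one equivalent R_p; then R_p and R3 form a series string.
R_p = (41.1×120)/(41.1+120) = 30.61 Ω
R_total = R_p + 100 = 30.61 + 100 = 130.6 Ω
I = V / R_total = 232 / 130.6 = 1.776 A
R3 carries the full series current, so P = I²R.
P_R3 = (1.776)² × 100 = 315.5 W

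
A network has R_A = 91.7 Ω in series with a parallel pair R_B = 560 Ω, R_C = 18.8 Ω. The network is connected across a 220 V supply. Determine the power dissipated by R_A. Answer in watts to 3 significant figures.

368 W

Replace R_B and R_C with their parallel equivalent so the circuit becomes R_A in series with R_p.
R_p = (560×18.8)/(560+18.8) = 18.19 Ω
R_total = 91.7 + 18.19 = 109.9 Ω
I = V / R_total = 220 / 109.9 = 2.002 A
R_A is in the main series path, so its power is I²R_A.
P_R_A = (2.002)² × 91.7 = 367.5 W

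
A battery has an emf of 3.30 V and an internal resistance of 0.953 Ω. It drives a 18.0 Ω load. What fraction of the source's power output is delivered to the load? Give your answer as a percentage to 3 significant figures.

The source delivers εI, of which I²R reaches the load and I²r is lost; since I is common, η = R/(R+r).
η = R / (R + r) = 18.0 / (18.0 + 0.953) = 0.9497

95.0 %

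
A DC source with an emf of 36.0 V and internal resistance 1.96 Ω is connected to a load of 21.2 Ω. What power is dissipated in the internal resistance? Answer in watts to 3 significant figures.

4.74 W

r is in series with the load, so it carries the full circuit current — the loss in it is I²r.
I = ε / (r + R) = 36.0 / (1.96 + 21.2) = 1.554 A
P_int = I² r = (1.554)² × 1.96 = 4.736 W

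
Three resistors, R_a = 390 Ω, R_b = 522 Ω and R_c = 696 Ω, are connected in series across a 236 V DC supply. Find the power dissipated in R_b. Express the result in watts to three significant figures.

In a series string the same current flows through every resistor — find that current, then P = I²R for the one we want.
R_total = 390 + 522 + 696 = 1608 Ω
I = V / R_total = 236 / 1608 = 0.1468 A
P_R_b = I² × R_b = (0.1468)² × 522 = 11.24 W

11.2 W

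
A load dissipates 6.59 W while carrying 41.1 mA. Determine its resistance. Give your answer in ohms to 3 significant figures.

3900 Ω

From P = V I = I²R = V²/R, with the two given quantities we get R = P / I².
R = 6.59 / (0.04110)² = 3901 Ω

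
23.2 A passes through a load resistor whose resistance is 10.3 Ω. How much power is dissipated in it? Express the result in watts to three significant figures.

Current and resistance are given, so P = I²R is the direct form.
P = (23.20 A)² × 10.3 Ω = 5544 W

5540 W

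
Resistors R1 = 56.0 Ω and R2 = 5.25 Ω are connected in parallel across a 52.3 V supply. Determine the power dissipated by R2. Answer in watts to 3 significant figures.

521 W

Parallel branches share the same voltage; P = V²/R gives the branch power in one step.
P_R2 = V² / R2 = (52.3)² / 5.25 Ω = 521.0 W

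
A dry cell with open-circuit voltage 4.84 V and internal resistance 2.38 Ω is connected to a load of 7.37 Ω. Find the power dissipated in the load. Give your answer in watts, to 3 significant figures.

1.82 W

With r and R in series, I = ε/(r+R); the load dissipates I²R.
I = ε / (r + R) = 4.84 / (2.38 + 7.37) = 0.4964 A
P_load = I² R = (0.4964)² × 7.37 = 1.816 W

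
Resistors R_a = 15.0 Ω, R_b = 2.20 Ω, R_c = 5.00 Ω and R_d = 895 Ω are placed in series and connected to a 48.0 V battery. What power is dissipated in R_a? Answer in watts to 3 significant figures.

0.0411 W

Series elements share the same current, so find I first, then use P = I²R.
R_total = 15.0 + 2.20 + 5.00 + 895 = 917.2 Ω
I = V / R_total = 48.0 / 917.2 = 0.05233 A
P_R_a = I² × R_a = (0.05233)² × 15.0 = 0.04108 W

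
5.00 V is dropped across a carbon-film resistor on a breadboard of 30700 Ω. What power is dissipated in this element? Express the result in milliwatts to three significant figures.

0.814 mW

V and R are stated; P = V²/R avoids computing the current.
P = (5.00 V)² / 30700 Ω = 0.0008143 W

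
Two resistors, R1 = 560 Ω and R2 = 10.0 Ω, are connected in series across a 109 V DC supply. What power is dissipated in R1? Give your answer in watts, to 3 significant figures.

20.5 W

The current is common to all series resistors; compute it, then apply P = I²R for the target.
R_total = 560 + 10.0 = 570.0 Ω
I = V / R_total = 109 / 570.0 = 0.1912 A
P_R1 = I² × R1 = (0.1912)² × 560 = 20.48 W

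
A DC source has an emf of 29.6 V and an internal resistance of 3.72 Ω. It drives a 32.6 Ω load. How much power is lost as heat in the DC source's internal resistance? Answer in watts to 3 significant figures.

Internal loss is I²r, with I set by the total series resistance r+R.
I = ε / (r + R) = 29.6 / (3.72 + 32.6) = 0.8150 A
P_int = I² r = (0.8150)² × 3.72 = 2.471 W

2.47 W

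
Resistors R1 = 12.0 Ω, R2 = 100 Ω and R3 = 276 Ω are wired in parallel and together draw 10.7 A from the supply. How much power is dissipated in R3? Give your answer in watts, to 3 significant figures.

Parallel branches share V, not I — compute V via R_eq, then use V²/R for the target branch.
1/R_eq = 1/12.0 + 1/100 + 1/276 ⇒ R_eq = 10.31 Ω
V = I_total × R_eq = 10.70 × 10.31 = 110.4 V
P_R3 = V² / R3 = (110.4)² / 276 = 44.13 W

44.1 W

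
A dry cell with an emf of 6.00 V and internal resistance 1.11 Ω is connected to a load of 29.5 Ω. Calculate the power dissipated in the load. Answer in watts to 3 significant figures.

The internal resistance and the load are in series, so the same I flows through both; get I from ε/(r+R), then I²R for the load.
I = ε / (r + R) = 6.00 / (1.11 + 29.5) = 0.1960 A
P_load = I² R = (0.1960)² × 29.5 = 1.133 W

1.13 W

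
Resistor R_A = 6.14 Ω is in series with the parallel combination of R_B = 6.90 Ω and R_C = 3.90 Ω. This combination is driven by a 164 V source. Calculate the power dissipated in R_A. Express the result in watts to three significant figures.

2220 W

Reduce the parallel pair to R_p first; the network is then a simple series string.
R_p = (6.90×3.90)/(6.90+3.90) = 2.492 Ω
R_total = 6.14 + 2.492 = 8.632 Ω
I = V / R_total = 164 / 8.632 = 19.00 A
R_A is in the main series path, so its power is I²R_A.
P_R_A = (19.00)² × 6.14 = 2216 W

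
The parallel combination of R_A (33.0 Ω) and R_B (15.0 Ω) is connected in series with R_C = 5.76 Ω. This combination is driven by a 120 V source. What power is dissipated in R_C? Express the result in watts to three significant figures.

First find R_p for the parallel pair, then treat R_p + R_C as a series loop.
R_p = (33.0×15.0)/(33.0+15.0) = 10.31 Ω
R_total = R_p + 5.76 = 10.31 + 5.76 = 16.07 Ω
I = V / R_total = 120 / 16.07 = 7.466 A
R_C is the series element, so its power is I²R.
P_R_C = (7.466)² × 5.76 = 321.1 W

321 W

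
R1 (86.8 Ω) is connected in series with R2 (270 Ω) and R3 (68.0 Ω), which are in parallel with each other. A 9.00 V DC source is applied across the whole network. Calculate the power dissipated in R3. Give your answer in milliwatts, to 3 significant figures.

176 mW

First combine the parallel branches into one equivalent R_p, then R1 + R_p is a series pair.
R_p = (270×68.0)/(270+68.0) = 54.32 Ω
R_total = 86.8 + 54.32 = 141.1 Ω
I = V / R_total = 9.00 / 141.1 = 0.06378 A
Voltage across the parallel pair: V_p = I × R_p = 0.06378 × 54.32 = 3.464 V
R3 is across V_p, so use P = V²/R for that branch.
P_R3 = (3.464)² / 68.0 = 0.1765 W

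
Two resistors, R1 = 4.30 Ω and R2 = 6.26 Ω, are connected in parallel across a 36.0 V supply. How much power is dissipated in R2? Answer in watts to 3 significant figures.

207 W

The supply voltage appears across each parallel branch — just use P = V²/R2.
P_R2 = V² / R2 = (36.0)² / 6.26 Ω = 207.0 W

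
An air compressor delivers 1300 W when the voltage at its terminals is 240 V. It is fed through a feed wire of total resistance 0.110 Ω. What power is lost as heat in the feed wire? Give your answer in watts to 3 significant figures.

3.23 W

Line loss is just I²R for the cable — we know both I and R_line directly.
I = P / V = 1300 / 240 = 5.417 A through the feed wire.
P_line = I² R_line = (5.417)² × 0.110 = 3.227 W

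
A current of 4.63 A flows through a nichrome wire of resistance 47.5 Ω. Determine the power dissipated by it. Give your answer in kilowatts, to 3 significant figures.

Current and resistance are given, so P = I²R is the direct form.
P = (4.630 A)² × 47.5 Ω = 1018 W

1.02 kW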